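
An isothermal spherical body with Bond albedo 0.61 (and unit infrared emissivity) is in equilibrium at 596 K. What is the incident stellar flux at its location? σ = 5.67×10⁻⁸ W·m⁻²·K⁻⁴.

(1−a)S·πr² = σ·4πr²·T⁴ ⇒ S = 4σT⁴/(1−a).
S = 4·5.67×10⁻⁸·1.262×10¹¹/0.390.

S ≈ 73400 W/m²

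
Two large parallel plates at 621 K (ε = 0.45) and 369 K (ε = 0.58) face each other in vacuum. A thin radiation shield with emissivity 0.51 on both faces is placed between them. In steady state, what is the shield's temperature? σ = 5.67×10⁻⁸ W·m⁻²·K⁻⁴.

T_s ≈ 529 K

In steady state the net flux on the hot side equals that on the cold side.
σ(T₁⁴−T_s⁴)/D₁ = σ(T_s⁴−T₂⁴)/D₂, with D₁ = 1/ε₁+1/ε_s−1 = 3.183, D₂ = 1/ε_s+1/ε₂−1 = 2.685.
Solve for T_s⁴: T_s⁴ = (D₂·T₁⁴ + D₁·T₂⁴)/(D₁+D₂) = 7.810×10¹⁰ K⁴.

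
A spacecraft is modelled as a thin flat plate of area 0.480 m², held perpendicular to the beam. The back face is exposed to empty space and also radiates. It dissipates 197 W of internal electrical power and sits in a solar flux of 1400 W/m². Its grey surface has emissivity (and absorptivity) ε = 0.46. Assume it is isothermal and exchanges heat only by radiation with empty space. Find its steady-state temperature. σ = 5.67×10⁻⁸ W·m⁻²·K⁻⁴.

T ≈ 377 K

At steady state, absorbed solar power + internal power = radiated power.
Absorbed: α·S·A_cross = 0.46·1400·0.4800 = 309.1 W (cross-section A).
Total input = 309.1 + 197 = 506.1 W.
Radiated: εσ·A_surf·T⁴ with A_surf = 2A = 0.9600 m².
T⁴ = 506.1/(0.46·5.67×10⁻⁸·0.9600) = 2.021×10¹⁰ K⁴.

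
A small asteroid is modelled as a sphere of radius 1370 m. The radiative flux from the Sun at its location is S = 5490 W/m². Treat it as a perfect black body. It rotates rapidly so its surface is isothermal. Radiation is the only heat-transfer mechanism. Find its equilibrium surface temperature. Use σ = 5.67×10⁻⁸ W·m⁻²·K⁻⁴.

At equilibrium, absorbed power = emitted power.
Absorbing cross-section = πr² = 5.896×10⁶ m²; emitting surface = 4πr² = 2.359×10⁷ m² (ratio 4).
S·A_cross = εσ·A_surf·T⁴  ⇒  T⁴ = S/(4σ).
T⁴ = 1.00·5490/(4·5.67×10⁻⁸) = 2.421×10¹⁰ K⁴.
T = (2.421×10¹⁰)^(1/4).

T ≈ 394 K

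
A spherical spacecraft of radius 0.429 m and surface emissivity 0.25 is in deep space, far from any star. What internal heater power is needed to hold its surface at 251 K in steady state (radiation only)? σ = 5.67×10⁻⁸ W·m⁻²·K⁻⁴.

P ≈ 130 W

P = εσ·4πr²·T⁴.
4πr² = 2.313 m²; T⁴ = 3.969×10⁹ K⁴.
P = 0.25·5.67×10⁻⁸·2.313·3.969×10⁹.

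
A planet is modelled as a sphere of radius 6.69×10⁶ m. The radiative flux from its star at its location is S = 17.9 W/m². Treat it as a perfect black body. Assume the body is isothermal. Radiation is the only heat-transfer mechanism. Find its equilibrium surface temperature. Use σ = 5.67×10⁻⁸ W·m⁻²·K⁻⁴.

At equilibrium, absorbed power = emitted power.
Absorbing cross-section = πr² = 1.406×10¹⁴ m²; emitting surface = 4πr² = 5.624×10¹⁴ m² (ratio 4).
S·A_cross = εσ·A_surf·T⁴  ⇒  T⁴ = S/(4σ).
T⁴ = 1.00·17.9/(4·5.67×10⁻⁸) = 7.892×10⁷ K⁴.
T = (7.892×10⁷)^(1/4).

T ≈ 94.3 K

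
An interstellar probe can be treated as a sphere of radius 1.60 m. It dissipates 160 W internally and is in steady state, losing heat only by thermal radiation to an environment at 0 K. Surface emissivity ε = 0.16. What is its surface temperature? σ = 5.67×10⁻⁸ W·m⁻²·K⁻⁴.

Steady state: internal power = radiated power, P = εσA T⁴.
Radiating area A = 4πr² = 32.17 m².
T⁴ = P/(εσA) = 160/(0.16·5.67×10⁻⁸·32.17) = 5.482×10⁸ K⁴.
T = (5.482×10⁸)^(1/4).

T ≈ 153 K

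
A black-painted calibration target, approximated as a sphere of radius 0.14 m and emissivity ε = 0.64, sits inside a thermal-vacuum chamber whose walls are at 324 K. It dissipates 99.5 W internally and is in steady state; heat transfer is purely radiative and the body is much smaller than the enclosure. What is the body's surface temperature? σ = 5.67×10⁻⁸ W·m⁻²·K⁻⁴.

T ≈ 386 K

For a small grey body in a large enclosure, net radiated power = εσA(T⁴ − T_w⁴).
Steady state: P = εσA(T⁴ − T_w⁴) with A = 4πr² = 0.2463 m².
T⁴ = P/(εσA) + T_w⁴ = 99.5/(0.64·5.67×10⁻⁸·0.2463) + (324)⁴
    = 1.113×10¹⁰ + 1.102×10¹⁰ = 2.215×10¹⁰ K⁴.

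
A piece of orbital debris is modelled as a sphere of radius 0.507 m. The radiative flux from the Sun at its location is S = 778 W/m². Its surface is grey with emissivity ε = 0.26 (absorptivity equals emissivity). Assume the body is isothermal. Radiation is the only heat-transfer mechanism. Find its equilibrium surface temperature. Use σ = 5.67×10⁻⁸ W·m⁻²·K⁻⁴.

At equilibrium, absorbed power = emitted power.
Absorbing cross-section = πr² = 0.8075 m²; emitting surface = 4πr² = 3.230 m² (ratio 4).
εS·A_cross = εσ·A_surf·T⁴  ⇒  T⁴ = S/(4σ)   (ε cancels).
T⁴ = 778/(4·5.67×10⁻⁸) = 3.430×10⁹ K⁴.
T = (3.430×10⁹)^(1/4).

T ≈ 242 K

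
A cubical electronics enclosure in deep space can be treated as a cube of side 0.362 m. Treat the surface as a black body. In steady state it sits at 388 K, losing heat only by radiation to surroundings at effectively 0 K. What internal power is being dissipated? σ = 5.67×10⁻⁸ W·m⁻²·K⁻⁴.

P ≈ 1010 W

Steady state: P = εσA T⁴.
A = 6L² = 0.7863 m²; T⁴ = (388)⁴ = 2.266×10¹⁰ K⁴.
P = 1.0 × 5.67×10⁻⁸ × 0.7863 × 2.266×10¹⁰.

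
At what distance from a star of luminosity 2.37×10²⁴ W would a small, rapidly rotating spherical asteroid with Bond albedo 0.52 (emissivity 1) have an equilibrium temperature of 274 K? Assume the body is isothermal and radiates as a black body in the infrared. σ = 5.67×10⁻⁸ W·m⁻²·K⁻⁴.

For an isothermal black-emitting sphere, (1−a)S·πr² = σ·4πr²·T⁴ ⇒ S = 4σT⁴/(1−a).
S = 4·5.67×10⁻⁸·(274)⁴/0.480 = 2663 W/m².
Flux falls as S = L/(4πd²), so d = √(L/(4πS)) = √(2.37×10²⁴/(4π·2663)).

d ≈ 8.42×10⁹ m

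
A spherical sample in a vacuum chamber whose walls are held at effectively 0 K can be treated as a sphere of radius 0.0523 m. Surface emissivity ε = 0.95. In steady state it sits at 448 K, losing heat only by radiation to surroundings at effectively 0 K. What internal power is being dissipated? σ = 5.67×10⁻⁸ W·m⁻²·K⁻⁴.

Steady state: P = εσA T⁴.
A = 4πr² = 0.03437 m²; T⁴ = (448)⁴ = 4.028×10¹⁰ K⁴.
P = 0.95 × 5.67×10⁻⁸ × 0.03437 × 4.028×10¹⁰.

P ≈ 74.6 W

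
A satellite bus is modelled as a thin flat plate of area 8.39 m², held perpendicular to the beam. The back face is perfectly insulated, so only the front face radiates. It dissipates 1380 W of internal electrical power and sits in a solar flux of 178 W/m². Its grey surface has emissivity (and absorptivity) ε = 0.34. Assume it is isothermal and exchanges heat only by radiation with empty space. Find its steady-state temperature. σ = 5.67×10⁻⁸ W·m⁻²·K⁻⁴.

At steady state, absorbed solar power + internal power = radiated power.
Absorbed: α·S·A_cross = 0.34·178·8.390 = 507.8 W (cross-section A).
Total input = 507.8 + 1380 = 1888 W.
Radiated: εσ·A_surf·T⁴ with A_surf = A = 8.390 m².
T⁴ = 1888/(0.34·5.67×10⁻⁸·8.390) = 1.167×10¹⁰ K⁴.

T ≈ 329 K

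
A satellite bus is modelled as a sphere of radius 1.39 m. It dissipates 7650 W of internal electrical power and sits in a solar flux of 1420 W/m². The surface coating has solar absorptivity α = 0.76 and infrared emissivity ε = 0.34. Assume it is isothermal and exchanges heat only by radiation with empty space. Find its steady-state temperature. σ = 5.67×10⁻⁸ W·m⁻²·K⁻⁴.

T ≈ 417 K

At steady state, absorbed solar power + internal power = radiated power.
Absorbed: α·S·A_cross = 0.76·1420·6.070 = 6551 W (cross-section πr²).
Total input = 6551 + 7650 = 14200 W.
Radiated: εσ·A_surf·T⁴ with A_surf = 4πr² = 24.28 m².
T⁴ = 14200/(0.34·5.67×10⁻⁸·24.28) = 3.034×10¹⁰ K⁴.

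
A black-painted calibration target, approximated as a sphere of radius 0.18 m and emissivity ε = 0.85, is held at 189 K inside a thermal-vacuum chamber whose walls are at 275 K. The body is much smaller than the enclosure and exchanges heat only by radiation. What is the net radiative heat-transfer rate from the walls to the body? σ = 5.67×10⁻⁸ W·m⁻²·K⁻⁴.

For a small grey body in a large enclosure: P_net = εσA(T_body⁴ − T_wall⁴).
A = 4πr² = 0.4072 m²; T_body⁴ − T_wall⁴ = 1.276×10⁹ − 5.719×10⁹ = -4.443×10⁹ K⁴.
|P_net| = 0.85·5.67×10⁻⁸·0.4072·4.443×10⁹.

P_net ≈ 87.2 W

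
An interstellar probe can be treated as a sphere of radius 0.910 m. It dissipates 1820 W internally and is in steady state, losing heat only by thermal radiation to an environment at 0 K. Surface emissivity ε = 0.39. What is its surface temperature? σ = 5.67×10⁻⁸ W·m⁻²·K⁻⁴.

T ≈ 298 K

Steady state: internal power = radiated power, P = εσA T⁴.
Radiating area A = 4πr² = 10.41 m².
T⁴ = P/(εσA) = 1820/(0.39·5.67×10⁻⁸·10.41) = 7.909×10⁹ K⁴.
T = (7.909×10⁹)^(1/4).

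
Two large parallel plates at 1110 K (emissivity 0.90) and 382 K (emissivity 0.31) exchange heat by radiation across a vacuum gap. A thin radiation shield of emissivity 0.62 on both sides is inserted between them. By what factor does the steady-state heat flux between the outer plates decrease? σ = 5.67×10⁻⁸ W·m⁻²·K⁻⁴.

Without shield: q₀ = σΔ(T⁴)/(1/ε₁+1/ε₂−1) with denominator 3.337.
With shield the two gaps are in series; the resistances add: (1/ε₁+1/ε_s−1)+(1/ε_s+1/ε₂−1) = 1.724+3.839 = 5.563.
Heat-flux ratio q₀/q = 5.563/3.337.

factor ≈ 1.67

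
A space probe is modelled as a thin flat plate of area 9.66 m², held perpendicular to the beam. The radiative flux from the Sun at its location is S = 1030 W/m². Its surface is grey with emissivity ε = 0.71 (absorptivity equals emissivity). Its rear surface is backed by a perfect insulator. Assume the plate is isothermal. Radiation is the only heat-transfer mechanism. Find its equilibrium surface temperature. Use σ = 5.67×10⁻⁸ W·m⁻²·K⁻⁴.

T ≈ 367 K

At equilibrium, absorbed power = emitted power.
Absorbing cross-section = A = 9.660 m²; emitting surface = A = 9.660 m² (ratio 1).
εS·A_cross = εσ·A_surf·T⁴  ⇒  T⁴ = S/(1σ)   (ε cancels).
T⁴ = 1030/(1·5.67×10⁻⁸) = 1.817×10¹⁰ K⁴.
T = (1.817×10¹⁰)^(1/4).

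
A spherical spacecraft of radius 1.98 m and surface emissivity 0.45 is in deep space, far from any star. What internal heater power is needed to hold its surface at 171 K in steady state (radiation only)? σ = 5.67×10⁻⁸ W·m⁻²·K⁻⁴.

P ≈ 1070 W

P = εσ·4πr²·T⁴.
4πr² = 49.27 m²; T⁴ = 8.550×10⁸ K⁴.
P = 0.45·5.67×10⁻⁸·49.27·8.550×10⁸.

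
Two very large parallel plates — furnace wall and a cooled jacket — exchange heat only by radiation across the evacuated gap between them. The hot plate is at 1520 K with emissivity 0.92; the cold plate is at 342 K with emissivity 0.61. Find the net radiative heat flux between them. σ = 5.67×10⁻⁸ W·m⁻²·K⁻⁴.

q ≈ 1.75×10⁵ W/m²

For two infinite grey parallel plates, q = σ(T₁⁴ − T₂⁴)/(1/ε₁ + 1/ε₂ − 1).
T₁⁴ − T₂⁴ = 5.338×10¹² − 1.368×10¹⁰ = 5.324×10¹² K⁴.
1/ε₁ + 1/ε₂ − 1 = 1.087 + 1.639 − 1 = 1.726.
q = 5.67×10⁻⁸ × 5.324×10¹² / 1.726.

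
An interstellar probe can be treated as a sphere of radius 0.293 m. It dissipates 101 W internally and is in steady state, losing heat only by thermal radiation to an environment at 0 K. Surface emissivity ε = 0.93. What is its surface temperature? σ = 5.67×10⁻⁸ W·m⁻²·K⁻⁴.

T ≈ 205 K

Steady state: internal power = radiated power, P = εσA T⁴.
Radiating area A = 4πr² = 1.079 m².
T⁴ = P/(εσA) = 101/(0.93·5.67×10⁻⁸·1.079) = 1.775×10⁹ K⁴.
T = (1.775×10⁹)^(1/4).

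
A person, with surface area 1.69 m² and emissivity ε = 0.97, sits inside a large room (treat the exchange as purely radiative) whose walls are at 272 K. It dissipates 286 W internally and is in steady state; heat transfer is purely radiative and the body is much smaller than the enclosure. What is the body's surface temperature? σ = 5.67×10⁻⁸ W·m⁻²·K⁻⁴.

For a small grey body in a large enclosure, net radiated power = εσA(T⁴ − T_w⁴).
Steady state: P = εσA(T⁴ − T_w⁴) with A = 1.69 m².
T⁴ = P/(εσA) + T_w⁴ = 286/(0.97·5.67×10⁻⁸·1.690) + (272)⁴
    = 3.077×10⁹ + 5.474×10⁹ = 8.551×10⁹ K⁴.

T ≈ 304 K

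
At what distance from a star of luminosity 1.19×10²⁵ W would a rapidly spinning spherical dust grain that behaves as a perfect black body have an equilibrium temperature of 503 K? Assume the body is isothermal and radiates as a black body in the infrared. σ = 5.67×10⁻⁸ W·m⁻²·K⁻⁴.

For an isothermal black-emitting sphere, (1−a)S·πr² = σ·4πr²·T⁴ ⇒ S = 4σT⁴/(1−a).
S = 4·5.67×10⁻⁸·(503)⁴/1.00 = 14520 W/m².
Flux falls as S = L/(4πd²), so d = √(L/(4πS)) = √(1.19×10²⁵/(4π·14520)).

d ≈ 8.08×10⁹ m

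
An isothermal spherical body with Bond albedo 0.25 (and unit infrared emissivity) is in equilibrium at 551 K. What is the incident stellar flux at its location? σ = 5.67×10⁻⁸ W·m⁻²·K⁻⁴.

S ≈ 27900 W/m²

(1−a)S·πr² = σ·4πr²·T⁴ ⇒ S = 4σT⁴/(1−a).
S = 4·5.67×10⁻⁸·9.217×10¹⁰/0.750.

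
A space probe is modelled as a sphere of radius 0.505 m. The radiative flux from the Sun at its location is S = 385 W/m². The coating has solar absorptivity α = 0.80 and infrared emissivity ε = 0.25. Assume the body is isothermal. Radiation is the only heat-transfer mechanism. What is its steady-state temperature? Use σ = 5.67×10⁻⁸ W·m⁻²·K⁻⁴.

At equilibrium, absorbed power = emitted power.
Absorbing cross-section = πr² = 0.8012 m²; emitting surface = 4πr² = 3.205 m² (ratio 4).
αS·A_cross = εσ·A_surf·T⁴  ⇒  T⁴ = αS/(ε·4σ).
T⁴ = 0.800·385/(0.25·4·5.67×10⁻⁸) = 5.432×10⁹ K⁴.
T = (5.432×10⁹)^(1/4).

T ≈ 271 K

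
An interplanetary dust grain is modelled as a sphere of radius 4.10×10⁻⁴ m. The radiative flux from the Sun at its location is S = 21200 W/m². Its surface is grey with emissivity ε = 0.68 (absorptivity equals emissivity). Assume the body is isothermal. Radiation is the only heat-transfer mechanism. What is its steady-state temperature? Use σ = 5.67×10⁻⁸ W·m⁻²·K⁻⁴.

At equilibrium, absorbed power = emitted power.
Absorbing cross-section = πr² = 5.281×10⁻⁷ m²; emitting surface = 4πr² = 2.112×10⁻⁶ m² (ratio 4).
εS·A_cross = εσ·A_surf·T⁴  ⇒  T⁴ = S/(4σ)   (ε cancels).
T⁴ = 21200/(4·5.67×10⁻⁸) = 9.347×10¹⁰ K⁴.
T = (9.347×10¹⁰)^(1/4).

T ≈ 553 K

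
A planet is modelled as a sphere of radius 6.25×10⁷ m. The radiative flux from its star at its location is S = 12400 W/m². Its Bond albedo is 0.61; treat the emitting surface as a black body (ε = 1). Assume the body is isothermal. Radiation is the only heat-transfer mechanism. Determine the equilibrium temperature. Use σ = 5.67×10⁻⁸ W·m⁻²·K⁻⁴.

At equilibrium, absorbed power = emitted power.
Absorbing cross-section = πr² = 1.227×10¹⁶ m²; emitting surface = 4πr² = 4.909×10¹⁶ m² (ratio 4).
(1−a)S·A_cross = εσ·A_surf·T⁴  ⇒  T⁴ = (1−a)S/(4σ).
T⁴ = 0.390·12400/(4·5.67×10⁻⁸) = 2.132×10¹⁰ K⁴.
T = (2.132×10¹⁰)^(1/4).

T ≈ 382 K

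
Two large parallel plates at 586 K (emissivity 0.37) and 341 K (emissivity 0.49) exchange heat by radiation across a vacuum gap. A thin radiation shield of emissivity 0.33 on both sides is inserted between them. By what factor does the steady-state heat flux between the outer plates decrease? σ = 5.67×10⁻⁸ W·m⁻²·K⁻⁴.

Without shield: q₀ = σΔ(T⁴)/(1/ε₁+1/ε₂−1) with denominator 3.744.
With shield the two gaps are in series; the resistances add: (1/ε₁+1/ε_s−1)+(1/ε_s+1/ε₂−1) = 4.733+4.071 = 8.804.
Heat-flux ratio q₀/q = 8.804/3.744.

factor ≈ 2.35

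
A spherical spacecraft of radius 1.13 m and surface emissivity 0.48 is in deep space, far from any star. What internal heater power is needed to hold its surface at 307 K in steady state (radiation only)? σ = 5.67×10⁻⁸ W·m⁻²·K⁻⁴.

P = εσ·4πr²·T⁴.
4πr² = 16.05 m²; T⁴ = 8.883×10⁹ K⁴.
P = 0.48·5.67×10⁻⁸·16.05·8.883×10⁹.

P ≈ 3880 W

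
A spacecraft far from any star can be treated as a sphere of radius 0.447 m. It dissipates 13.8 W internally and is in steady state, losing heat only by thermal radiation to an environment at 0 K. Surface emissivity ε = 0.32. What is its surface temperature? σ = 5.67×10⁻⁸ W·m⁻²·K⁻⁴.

Steady state: internal power = radiated power, P = εσA T⁴.
Radiating area A = 4πr² = 2.511 m².
T⁴ = P/(εσA) = 13.8/(0.32·5.67×10⁻⁸·2.511) = 3.029×10⁸ K⁴.
T = (3.029×10⁸)^(1/4).

T ≈ 132 K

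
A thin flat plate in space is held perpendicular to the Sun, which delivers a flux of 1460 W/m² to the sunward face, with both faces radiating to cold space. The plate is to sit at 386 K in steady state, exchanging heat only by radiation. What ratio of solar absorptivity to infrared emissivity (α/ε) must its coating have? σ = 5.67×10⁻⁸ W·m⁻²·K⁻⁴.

α/ε ≈ 1.72

Balance: αS·A = εσ·2A·T⁴ ⇒ α/ε = 2σT⁴/S.
α/ε = 2·5.67×10⁻⁸·(386)⁴/1460 = 2·5.67×10⁻⁸·2.220×10¹⁰/1460.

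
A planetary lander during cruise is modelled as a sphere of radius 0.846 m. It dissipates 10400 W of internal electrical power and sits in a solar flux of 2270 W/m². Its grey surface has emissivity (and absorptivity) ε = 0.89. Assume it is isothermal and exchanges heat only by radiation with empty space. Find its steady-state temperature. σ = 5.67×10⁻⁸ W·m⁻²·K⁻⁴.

At steady state, absorbed solar power + internal power = radiated power.
Absorbed: α·S·A_cross = 0.89·2270·2.248 = 4543 W (cross-section πr²).
Total input = 4543 + 10400 = 14940 W.
Radiated: εσ·A_surf·T⁴ with A_surf = 4πr² = 8.994 m².
T⁴ = 14940/(0.89·5.67×10⁻⁸·8.994) = 3.292×10¹⁰ K⁴.

T ≈ 426 K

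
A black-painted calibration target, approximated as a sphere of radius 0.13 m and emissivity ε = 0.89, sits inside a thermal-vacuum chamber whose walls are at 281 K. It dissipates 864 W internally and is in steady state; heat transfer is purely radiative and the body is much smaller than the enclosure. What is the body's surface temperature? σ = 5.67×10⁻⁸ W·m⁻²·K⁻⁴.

For a small grey body in a large enclosure, net radiated power = εσA(T⁴ − T_w⁴).
Steady state: P = εσA(T⁴ − T_w⁴) with A = 4πr² = 0.2124 m².
T⁴ = P/(εσA) + T_w⁴ = 864/(0.89·5.67×10⁻⁸·0.2124) + (281)⁴
    = 8.062×10¹⁰ + 6.235×10⁹ = 8.686×10¹⁰ K⁴.

T ≈ 543 K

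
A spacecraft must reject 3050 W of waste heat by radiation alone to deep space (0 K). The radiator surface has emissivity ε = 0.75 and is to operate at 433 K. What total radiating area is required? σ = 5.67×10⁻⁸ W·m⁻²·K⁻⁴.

P = εσA T⁴ ⇒ A = P/(εσT⁴).
T⁴ = 3.515×10¹⁰ K⁴.
A = 3050/(0.75 × 5.67×10⁻⁸ × 3.515×10¹⁰).

A ≈ 2.04 m²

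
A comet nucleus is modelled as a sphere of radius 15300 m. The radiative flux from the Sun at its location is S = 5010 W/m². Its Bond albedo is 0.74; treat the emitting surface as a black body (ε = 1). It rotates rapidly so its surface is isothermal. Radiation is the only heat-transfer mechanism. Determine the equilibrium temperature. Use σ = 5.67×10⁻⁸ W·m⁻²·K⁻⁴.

T ≈ 275 K

At equilibrium, absorbed power = emitted power.
Absorbing cross-section = πr² = 7.354×10⁸ m²; emitting surface = 4πr² = 2.942×10⁹ m² (ratio 4).
(1−a)S·A_cross = εσ·A_surf·T⁴  ⇒  T⁴ = (1−a)S/(4σ).
T⁴ = 0.260·5010/(4·5.67×10⁻⁸) = 5.743×10⁹ K⁴.
T = (5.743×10⁹)^(1/4).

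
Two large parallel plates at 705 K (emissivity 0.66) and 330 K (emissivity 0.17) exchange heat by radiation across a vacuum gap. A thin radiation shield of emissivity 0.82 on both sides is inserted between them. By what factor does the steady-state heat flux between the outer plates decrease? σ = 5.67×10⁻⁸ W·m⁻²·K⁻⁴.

factor ≈ 1.22

Without shield: q₀ = σΔ(T⁴)/(1/ε₁+1/ε₂−1) with denominator 6.398.
With shield the two gaps are in series; the resistances add: (1/ε₁+1/ε_s−1)+(1/ε_s+1/ε₂−1) = 1.735+6.102 = 7.837.
Heat-flux ratio q₀/q = 7.837/6.398.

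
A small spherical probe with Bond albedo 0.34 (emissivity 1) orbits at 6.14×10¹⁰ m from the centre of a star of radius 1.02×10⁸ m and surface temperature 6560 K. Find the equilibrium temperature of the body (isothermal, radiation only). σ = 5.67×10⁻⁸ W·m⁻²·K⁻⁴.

The star's surface emits σT_*⁴; at distance d the flux is S = σT_*⁴(R_*/d)².
S = 5.67×10⁻⁸·(6560)⁴·(1.02×10⁸/6.14×10¹⁰)² = 289.8 W/m².
For an isothermal sphere T⁴ = (1−a)S/(4σ) = 8.433×10⁸ K⁴.

T ≈ 170 K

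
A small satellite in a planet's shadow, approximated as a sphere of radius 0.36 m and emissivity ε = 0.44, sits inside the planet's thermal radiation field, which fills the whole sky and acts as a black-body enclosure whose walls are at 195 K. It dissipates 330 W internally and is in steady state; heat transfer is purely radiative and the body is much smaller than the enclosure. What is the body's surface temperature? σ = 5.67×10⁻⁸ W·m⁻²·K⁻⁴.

For a small grey body in a large enclosure, net radiated power = εσA(T⁴ − T_w⁴).
Steady state: P = εσA(T⁴ − T_w⁴) with A = 4πr² = 1.629 m².
T⁴ = P/(εσA) + T_w⁴ = 330/(0.44·5.67×10⁻⁸·1.629) + (195)⁴
    = 8.122×10⁹ + 1.446×10⁹ = 9.568×10⁹ K⁴.

T ≈ 313 K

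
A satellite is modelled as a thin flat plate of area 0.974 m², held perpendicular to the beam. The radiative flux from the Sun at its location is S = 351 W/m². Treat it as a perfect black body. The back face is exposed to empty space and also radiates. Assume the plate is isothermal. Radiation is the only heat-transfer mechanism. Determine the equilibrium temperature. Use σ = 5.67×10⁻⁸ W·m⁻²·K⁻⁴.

T ≈ 236 K

At equilibrium, absorbed power = emitted power.
Absorbing cross-section = A = 0.9740 m²; emitting surface = 2A = 1.948 m² (ratio 2).
S·A_cross = εσ·A_surf·T⁴  ⇒  T⁴ = S/(2σ).
T⁴ = 1.00·351/(2·5.67×10⁻⁸) = 3.095×10⁹ K⁴.
T = (3.095×10⁹)^(1/4).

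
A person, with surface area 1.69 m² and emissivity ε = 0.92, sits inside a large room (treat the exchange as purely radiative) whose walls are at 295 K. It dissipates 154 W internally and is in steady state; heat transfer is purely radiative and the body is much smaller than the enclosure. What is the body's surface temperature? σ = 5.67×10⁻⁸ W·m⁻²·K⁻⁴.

T ≈ 311 K

For a small grey body in a large enclosure, net radiated power = εσA(T⁴ − T_w⁴).
Steady state: P = εσA(T⁴ − T_w⁴) with A = 1.69 m².
T⁴ = P/(εσA) + T_w⁴ = 154/(0.92·5.67×10⁻⁸·1.690) + (295)⁴
    = 1.747×10⁹ + 7.573×10⁹ = 9.320×10⁹ K⁴.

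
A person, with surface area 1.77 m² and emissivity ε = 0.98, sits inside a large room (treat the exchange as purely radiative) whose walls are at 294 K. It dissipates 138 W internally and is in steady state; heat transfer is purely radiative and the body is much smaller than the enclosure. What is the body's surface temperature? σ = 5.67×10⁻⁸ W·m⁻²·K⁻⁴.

For a small grey body in a large enclosure, net radiated power = εσA(T⁴ − T_w⁴).
Steady state: P = εσA(T⁴ − T_w⁴) with A = 1.77 m².
T⁴ = P/(εσA) + T_w⁴ = 138/(0.98·5.67×10⁻⁸·1.770) + (294)⁴
    = 1.403×10⁹ + 7.471×10⁹ = 8.874×10⁹ K⁴.

T ≈ 307 K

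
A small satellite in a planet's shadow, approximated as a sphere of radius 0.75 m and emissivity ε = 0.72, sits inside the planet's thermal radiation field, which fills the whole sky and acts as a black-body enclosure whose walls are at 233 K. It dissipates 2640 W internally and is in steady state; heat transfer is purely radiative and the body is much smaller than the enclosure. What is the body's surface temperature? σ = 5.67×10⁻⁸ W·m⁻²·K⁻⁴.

For a small grey body in a large enclosure, net radiated power = εσA(T⁴ − T_w⁴).
Steady state: P = εσA(T⁴ − T_w⁴) with A = 4πr² = 7.069 m².
T⁴ = P/(εσA) + T_w⁴ = 2640/(0.72·5.67×10⁻⁸·7.069) + (233)⁴
    = 9.149×10⁹ + 2.947×10⁹ = 1.210×10¹⁰ K⁴.

T ≈ 332 K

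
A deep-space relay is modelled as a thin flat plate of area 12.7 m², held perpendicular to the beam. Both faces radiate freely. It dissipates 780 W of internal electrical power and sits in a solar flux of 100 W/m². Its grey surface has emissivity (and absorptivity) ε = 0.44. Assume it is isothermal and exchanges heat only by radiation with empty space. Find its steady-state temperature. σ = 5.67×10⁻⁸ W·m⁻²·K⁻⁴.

T ≈ 214 K

At steady state, absorbed solar power + internal power = radiated power.
Absorbed: α·S·A_cross = 0.44·100·12.70 = 558.8 W (cross-section A).
Total input = 558.8 + 780 = 1339 W.
Radiated: εσ·A_surf·T⁴ with A_surf = 2A = 25.40 m².
T⁴ = 1339/(0.44·5.67×10⁻⁸·25.40) = 2.113×10⁹ K⁴.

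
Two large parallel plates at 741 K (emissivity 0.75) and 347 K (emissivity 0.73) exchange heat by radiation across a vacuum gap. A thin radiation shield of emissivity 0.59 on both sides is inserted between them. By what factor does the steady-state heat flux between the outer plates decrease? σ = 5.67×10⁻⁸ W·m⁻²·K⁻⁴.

factor ≈ 2.40

Without shield: q₀ = σΔ(T⁴)/(1/ε₁+1/ε₂−1) with denominator 1.703.
With shield the two gaps are in series; the resistances add: (1/ε₁+1/ε_s−1)+(1/ε_s+1/ε₂−1) = 2.028+2.065 = 4.093.
Heat-flux ratio q₀/q = 4.093/1.703.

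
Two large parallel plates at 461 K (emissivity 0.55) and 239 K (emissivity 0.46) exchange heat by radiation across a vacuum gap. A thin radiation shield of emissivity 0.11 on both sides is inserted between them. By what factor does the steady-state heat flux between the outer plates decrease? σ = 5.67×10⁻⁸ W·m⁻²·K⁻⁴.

factor ≈ 6.74

Without shield: q₀ = σΔ(T⁴)/(1/ε₁+1/ε₂−1) with denominator 2.992.
With shield the two gaps are in series; the resistances add: (1/ε₁+1/ε_s−1)+(1/ε_s+1/ε₂−1) = 9.909+10.26 = 20.17.
Heat-flux ratio q₀/q = 20.17/2.992.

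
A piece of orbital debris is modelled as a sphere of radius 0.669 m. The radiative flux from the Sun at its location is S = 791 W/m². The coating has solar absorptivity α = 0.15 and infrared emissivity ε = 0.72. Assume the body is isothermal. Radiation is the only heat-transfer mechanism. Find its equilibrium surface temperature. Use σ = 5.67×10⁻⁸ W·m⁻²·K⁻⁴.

T ≈ 164 K

At equilibrium, absorbed power = emitted power.
Absorbing cross-section = πr² = 1.406 m²; emitting surface = 4πr² = 5.624 m² (ratio 4).
αS·A_cross = εσ·A_surf·T⁴  ⇒  T⁴ = αS/(ε·4σ).
T⁴ = 0.150·791/(0.72·4·5.67×10⁻⁸) = 7.266×10⁸ K⁴.
T = (7.266×10⁸)^(1/4).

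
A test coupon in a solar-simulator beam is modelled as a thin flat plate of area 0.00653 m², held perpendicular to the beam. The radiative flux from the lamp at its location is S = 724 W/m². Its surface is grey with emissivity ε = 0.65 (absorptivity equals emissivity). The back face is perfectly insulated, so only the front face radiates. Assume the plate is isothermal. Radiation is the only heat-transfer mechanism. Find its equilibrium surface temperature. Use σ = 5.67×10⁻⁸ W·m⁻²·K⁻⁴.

T ≈ 336 K

At equilibrium, absorbed power = emitted power.
Absorbing cross-section = A = 0.006530 m²; emitting surface = A = 0.006530 m² (ratio 1).
εS·A_cross = εσ·A_surf·T⁴  ⇒  T⁴ = S/(1σ)   (ε cancels).
T⁴ = 724/(1·5.67×10⁻⁸) = 1.277×10¹⁰ K⁴.
T = (1.277×10¹⁰)^(1/4).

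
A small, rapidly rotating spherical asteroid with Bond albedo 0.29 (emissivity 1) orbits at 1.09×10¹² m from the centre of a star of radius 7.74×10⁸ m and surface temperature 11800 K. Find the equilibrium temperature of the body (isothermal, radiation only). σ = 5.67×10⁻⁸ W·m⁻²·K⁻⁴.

T ≈ 204 K

The star's surface emits σT_*⁴; at distance d the flux is S = σT_*⁴(R_*/d)².
S = 5.67×10⁻⁸·(11800)⁴·(7.74×10⁸/1.09×10¹²)² = 554.3 W/m².
For an isothermal sphere T⁴ = (1−a)S/(4σ) = 1.735×10⁹ K⁴.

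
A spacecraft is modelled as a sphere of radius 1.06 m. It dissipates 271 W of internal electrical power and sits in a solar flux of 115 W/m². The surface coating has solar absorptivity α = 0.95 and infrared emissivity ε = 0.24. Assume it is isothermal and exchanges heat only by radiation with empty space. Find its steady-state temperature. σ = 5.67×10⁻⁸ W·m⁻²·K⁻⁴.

T ≈ 242 K

At steady state, absorbed solar power + internal power = radiated power.
Absorbed: α·S·A_cross = 0.95·115·3.530 = 385.6 W (cross-section πr²).
Total input = 385.6 + 271 = 656.6 W.
Radiated: εσ·A_surf·T⁴ with A_surf = 4πr² = 14.12 m².
T⁴ = 656.6/(0.24·5.67×10⁻⁸·14.12) = 3.418×10⁹ K⁴.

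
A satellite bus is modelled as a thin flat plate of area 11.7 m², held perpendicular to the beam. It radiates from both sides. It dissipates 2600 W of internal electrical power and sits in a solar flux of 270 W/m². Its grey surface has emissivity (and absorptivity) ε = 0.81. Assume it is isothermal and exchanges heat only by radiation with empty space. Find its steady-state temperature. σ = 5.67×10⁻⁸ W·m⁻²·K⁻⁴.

T ≈ 263 K

At steady state, absorbed solar power + internal power = radiated power.
Absorbed: α·S·A_cross = 0.81·270·11.70 = 2559 W (cross-section A).
Total input = 2559 + 2600 = 5159 W.
Radiated: εσ·A_surf·T⁴ with A_surf = 2A = 23.40 m².
T⁴ = 5159/(0.81·5.67×10⁻⁸·23.40) = 4.800×10⁹ K⁴.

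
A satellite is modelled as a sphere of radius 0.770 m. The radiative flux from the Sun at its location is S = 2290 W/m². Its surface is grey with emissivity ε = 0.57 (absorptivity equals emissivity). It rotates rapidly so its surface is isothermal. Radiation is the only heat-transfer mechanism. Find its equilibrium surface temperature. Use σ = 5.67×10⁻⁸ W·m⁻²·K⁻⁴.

At equilibrium, absorbed power = emitted power.
Absorbing cross-section = πr² = 1.863 m²; emitting surface = 4πr² = 7.451 m² (ratio 4).
εS·A_cross = εσ·A_surf·T⁴  ⇒  T⁴ = S/(4σ)   (ε cancels).
T⁴ = 2290/(4·5.67×10⁻⁸) = 1.010×10¹⁰ K⁴.
T = (1.010×10¹⁰)^(1/4).

T ≈ 317 K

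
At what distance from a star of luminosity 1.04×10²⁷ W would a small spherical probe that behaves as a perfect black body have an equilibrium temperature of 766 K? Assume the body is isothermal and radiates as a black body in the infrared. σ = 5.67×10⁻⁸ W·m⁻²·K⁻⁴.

For an isothermal black-emitting sphere, (1−a)S·πr² = σ·4πr²·T⁴ ⇒ S = 4σT⁴/(1−a).
S = 4·5.67×10⁻⁸·(766)⁴/1.00 = 78080 W/m².
Flux falls as S = L/(4πd²), so d = √(L/(4πS)) = √(1.04×10²⁷/(4π·78080)).

d ≈ 3.26×10¹⁰ m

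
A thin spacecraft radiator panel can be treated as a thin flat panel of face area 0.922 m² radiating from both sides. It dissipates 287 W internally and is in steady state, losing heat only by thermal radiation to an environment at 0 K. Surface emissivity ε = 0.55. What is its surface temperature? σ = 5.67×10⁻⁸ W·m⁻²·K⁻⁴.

Steady state: internal power = radiated power, P = εσA T⁴.
Radiating area A = 2·0.922 = 1.844 m².
T⁴ = P/(εσA) = 287/(0.55·5.67×10⁻⁸·1.844) = 4.991×10⁹ K⁴.
T = (4.991×10⁹)^(1/4).

T ≈ 266 K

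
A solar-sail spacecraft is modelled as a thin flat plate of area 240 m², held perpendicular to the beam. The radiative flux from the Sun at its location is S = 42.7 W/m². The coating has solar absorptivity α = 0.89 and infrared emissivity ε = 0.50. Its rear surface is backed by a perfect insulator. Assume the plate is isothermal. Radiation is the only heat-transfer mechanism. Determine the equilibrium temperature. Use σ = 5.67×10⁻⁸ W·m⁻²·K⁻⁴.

At equilibrium, absorbed power = emitted power.
Absorbing cross-section = A = 240.0 m²; emitting surface = A = 240.0 m² (ratio 1).
αS·A_cross = εσ·A_surf·T⁴  ⇒  T⁴ = αS/(ε·1σ).
T⁴ = 0.890·42.7/(0.50·1·5.67×10⁻⁸) = 1.340×10⁹ K⁴.
T = (1.340×10⁹)^(1/4).

T ≈ 191 K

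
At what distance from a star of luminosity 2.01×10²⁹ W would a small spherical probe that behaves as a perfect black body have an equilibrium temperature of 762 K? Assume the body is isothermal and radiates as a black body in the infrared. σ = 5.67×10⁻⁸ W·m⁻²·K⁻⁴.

For an isothermal black-emitting sphere, (1−a)S·πr² = σ·4πr²·T⁴ ⇒ S = 4σT⁴/(1−a).
S = 4·5.67×10⁻⁸·(762)⁴/1.00 = 76470 W/m².
Flux falls as S = L/(4πd²), so d = √(L/(4πS)) = √(2.01×10²⁹/(4π·76470)).

d ≈ 4.57×10¹¹ m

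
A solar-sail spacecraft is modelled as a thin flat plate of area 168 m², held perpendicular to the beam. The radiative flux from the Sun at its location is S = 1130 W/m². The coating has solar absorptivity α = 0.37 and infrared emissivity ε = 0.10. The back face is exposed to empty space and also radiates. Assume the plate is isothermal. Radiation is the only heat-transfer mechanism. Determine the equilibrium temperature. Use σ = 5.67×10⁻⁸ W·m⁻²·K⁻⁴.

T ≈ 438 K

At equilibrium, absorbed power = emitted power.
Absorbing cross-section = A = 168.0 m²; emitting surface = 2A = 336.0 m² (ratio 2).
αS·A_cross = εσ·A_surf·T⁴  ⇒  T⁴ = αS/(ε·2σ).
T⁴ = 0.370·1130/(0.10·2·5.67×10⁻⁸) = 3.687×10¹⁰ K⁴.
T = (3.687×10¹⁰)^(1/4).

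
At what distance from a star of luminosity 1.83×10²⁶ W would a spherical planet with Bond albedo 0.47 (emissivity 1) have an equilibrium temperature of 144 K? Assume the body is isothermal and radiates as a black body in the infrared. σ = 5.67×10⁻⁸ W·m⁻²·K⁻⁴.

For an isothermal black-emitting sphere, (1−a)S·πr² = σ·4πr²·T⁴ ⇒ S = 4σT⁴/(1−a).
S = 4·5.67×10⁻⁸·(144)⁴/0.530 = 184.0 W/m².
Flux falls as S = L/(4πd²), so d = √(L/(4πS)) = √(1.83×10²⁶/(4π·184.0)).

d ≈ 2.81×10¹¹ m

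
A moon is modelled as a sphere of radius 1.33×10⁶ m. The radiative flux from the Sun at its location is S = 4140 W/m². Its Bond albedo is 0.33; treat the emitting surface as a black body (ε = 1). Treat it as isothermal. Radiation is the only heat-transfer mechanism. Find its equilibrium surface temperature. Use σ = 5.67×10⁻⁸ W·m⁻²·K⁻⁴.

At equilibrium, absorbed power = emitted power.
Absorbing cross-section = πr² = 5.557×10¹² m²; emitting surface = 4πr² = 2.223×10¹³ m² (ratio 4).
(1−a)S·A_cross = εσ·A_surf·T⁴  ⇒  T⁴ = (1−a)S/(4σ).
T⁴ = 0.670·4140/(4·5.67×10⁻⁸) = 1.223×10¹⁰ K⁴.
T = (1.223×10¹⁰)^(1/4).

T ≈ 333 K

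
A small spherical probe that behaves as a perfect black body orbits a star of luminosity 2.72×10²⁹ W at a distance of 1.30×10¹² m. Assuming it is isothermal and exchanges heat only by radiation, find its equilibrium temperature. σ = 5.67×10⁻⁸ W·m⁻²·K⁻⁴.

T ≈ 487 K

First find the stellar flux at distance d: S = L/(4πd²) = 2.72×10²⁹/(4π·(1.30×10¹²)²) = 12810 W/m².
For an isothermal sphere, absorbed (1−a)S·πr² = emitted σ·4πr²·T⁴, so T⁴ = (1−a)S/(4σ).
T⁴ = 1.00·12810/(4·5.67×10⁻⁸) = 5.647×10¹⁰ K⁴.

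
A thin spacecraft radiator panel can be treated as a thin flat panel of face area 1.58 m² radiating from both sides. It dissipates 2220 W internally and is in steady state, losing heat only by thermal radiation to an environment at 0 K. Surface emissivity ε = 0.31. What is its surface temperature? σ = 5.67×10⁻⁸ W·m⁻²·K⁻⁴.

Steady state: internal power = radiated power, P = εσA T⁴.
Radiating area A = 2·1.58 = 3.160 m².
T⁴ = P/(εσA) = 2220/(0.31·5.67×10⁻⁸·3.160) = 3.997×10¹⁰ K⁴.
T = (3.997×10¹⁰)^(1/4).

T ≈ 447 K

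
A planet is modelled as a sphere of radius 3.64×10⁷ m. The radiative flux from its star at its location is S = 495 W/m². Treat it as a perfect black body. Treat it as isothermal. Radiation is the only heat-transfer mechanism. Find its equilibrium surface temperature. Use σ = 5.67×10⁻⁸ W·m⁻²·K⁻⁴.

T ≈ 216 K

At equilibrium, absorbed power = emitted power.
Absorbing cross-section = πr² = 4.162×10¹⁵ m²; emitting surface = 4πr² = 1.665×10¹⁶ m² (ratio 4).
S·A_cross = εσ·A_surf·T⁴  ⇒  T⁴ = S/(4σ).
T⁴ = 1.00·495/(4·5.67×10⁻⁸) = 2.183×10⁹ K⁴.
T = (2.183×10⁹)^(1/4).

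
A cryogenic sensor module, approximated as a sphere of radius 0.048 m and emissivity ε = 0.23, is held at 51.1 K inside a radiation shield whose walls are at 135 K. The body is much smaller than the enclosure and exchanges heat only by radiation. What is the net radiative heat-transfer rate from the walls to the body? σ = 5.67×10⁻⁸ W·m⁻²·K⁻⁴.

P_net ≈ 0.123 W

For a small grey body in a large enclosure: P_net = εσA(T_body⁴ − T_wall⁴).
A = 4πr² = 0.02895 m²; T_body⁴ − T_wall⁴ = 6.818×10⁶ − 3.322×10⁸ = -3.253×10⁸ K⁴.
|P_net| = 0.23·5.67×10⁻⁸·0.02895·3.253×10⁸.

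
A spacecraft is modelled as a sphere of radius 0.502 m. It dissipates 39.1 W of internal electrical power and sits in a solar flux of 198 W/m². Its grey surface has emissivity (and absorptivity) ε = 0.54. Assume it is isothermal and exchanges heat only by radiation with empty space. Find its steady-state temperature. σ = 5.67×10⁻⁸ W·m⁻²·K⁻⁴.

T ≈ 189 K

At steady state, absorbed solar power + internal power = radiated power.
Absorbed: α·S·A_cross = 0.54·198·0.7917 = 84.65 W (cross-section πr²).
Total input = 84.65 + 39.1 = 123.7 W.
Radiated: εσ·A_surf·T⁴ with A_surf = 4πr² = 3.167 m².
T⁴ = 123.7/(0.54·5.67×10⁻⁸·3.167) = 1.276×10⁹ K⁴.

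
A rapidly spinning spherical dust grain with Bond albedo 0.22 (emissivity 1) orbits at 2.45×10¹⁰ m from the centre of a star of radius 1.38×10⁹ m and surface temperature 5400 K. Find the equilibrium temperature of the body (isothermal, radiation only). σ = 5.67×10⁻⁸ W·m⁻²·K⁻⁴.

T ≈ 852 K

The star's surface emits σT_*⁴; at distance d the flux is S = σT_*⁴(R_*/d)².
S = 5.67×10⁻⁸·(5400)⁴·(1.38×10⁹/2.45×10¹⁰)² = 1.530×10⁵ W/m².
For an isothermal sphere T⁴ = (1−a)S/(4σ) = 5.261×10¹¹ K⁴.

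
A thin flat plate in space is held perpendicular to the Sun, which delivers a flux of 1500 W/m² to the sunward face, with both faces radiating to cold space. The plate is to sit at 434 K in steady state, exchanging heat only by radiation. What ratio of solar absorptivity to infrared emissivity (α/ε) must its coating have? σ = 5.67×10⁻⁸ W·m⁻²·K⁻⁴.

Balance: αS·A = εσ·2A·T⁴ ⇒ α/ε = 2σT⁴/S.
α/ε = 2·5.67×10⁻⁸·(434)⁴/1500 = 2·5.67×10⁻⁸·3.548×10¹⁰/1500.

α/ε ≈ 2.68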